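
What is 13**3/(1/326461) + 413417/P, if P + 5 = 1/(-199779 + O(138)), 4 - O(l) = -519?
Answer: 714485044897825/996281 ≈ 7.1715e+8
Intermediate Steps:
O(l) = 523 (O(l) = 4 - 1*(-519) = 4 + 519 = 523)
P = -996281/199256 (P = -5 + 1/(-199779 + 523) = -5 + 1/(-199256) = -5 - 1/199256 = -996281/199256 ≈ -5.0000)
13**3/(1/326461) + 413417/P = 13**3/(1/326461) + 413417/(-996281/199256) = 2197/(1/326461) + 413417*(-199256/996281) = 2197*326461 - 82375817752/996281 = 717234817 - 82375817752/996281 = 714485044897825/996281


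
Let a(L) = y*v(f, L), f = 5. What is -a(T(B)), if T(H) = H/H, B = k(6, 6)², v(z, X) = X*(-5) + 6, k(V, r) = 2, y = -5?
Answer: 5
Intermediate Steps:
v(z, X) = 6 - 5*X (v(z, X) = -5*X + 6 = 6 - 5*X)
B = 4 (B = 2² = 4)
T(H) = 1
a(L) = -30 + 25*L (a(L) = -5*(6 - 5*L) = -30 + 25*L)
-a(T(B)) = -(-30 + 25*1) = -(-30 + 25) = -1*(-5) = 5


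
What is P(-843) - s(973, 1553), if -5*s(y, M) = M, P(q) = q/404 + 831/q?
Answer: 174558817/567620 ≈ 307.53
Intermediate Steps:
P(q) = 831/q + q/404 (P(q) = q*(1/404) + 831/q = q/404 + 831/q = 831/q + q/404)
s(y, M) = -M/5
P(-843) - s(973, 1553) = (831/(-843) + (1/404)*(-843)) - (-1)*1553/5 = (831*(-1/843) - 843/404) - 1*(-1553/5) = (-277/281 - 843/404) + 1553/5 = -348791/113524 + 1553/5 = 174558817/567620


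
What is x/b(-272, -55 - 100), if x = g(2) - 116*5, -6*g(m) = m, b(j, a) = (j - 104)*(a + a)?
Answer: -1741/349680 ≈ -0.0049788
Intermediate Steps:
b(j, a) = 2*a*(-104 + j) (b(j, a) = (-104 + j)*(2*a) = 2*a*(-104 + j))
g(m) = -m/6
x = -1741/3 (x = -⅙*2 - 116*5 = -⅓ - 580 = -1741/3 ≈ -580.33)
x/b(-272, -55 - 100) = -1741*1/(2*(-104 - 272)*(-55 - 100))/3 = -1741/(3*(2*(-155)*(-376))) = -1741/3/116560 = -1741/3*1/116560 = -1741/349680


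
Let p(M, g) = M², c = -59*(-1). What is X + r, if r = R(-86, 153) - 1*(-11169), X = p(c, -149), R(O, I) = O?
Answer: 14564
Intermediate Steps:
c = 59
X = 3481 (X = 59² = 3481)
r = 11083 (r = -86 - 1*(-11169) = -86 + 11169 = 11083)
X + r = 3481 + 11083 = 14564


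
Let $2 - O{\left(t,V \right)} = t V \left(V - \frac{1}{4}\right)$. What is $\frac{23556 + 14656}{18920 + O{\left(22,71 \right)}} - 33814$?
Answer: $- \frac{6194091130}{183179} \approx -33814.0$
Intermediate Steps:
$O{\left(t,V \right)} = 2 - V t \left(- \frac{1}{4} + V\right)$ ($O{\left(t,V \right)} = 2 - t V \left(V - \frac{1}{4}\right) = 2 - V t \left(V - \frac{1}{4}\right) = 2 - V t \left(- \frac{1}{4} + V\right)$)
$\frac{23556 + 14656}{18920 + O{\left(22,71 \right)}} - 33814 = \frac{23556 + 14656}{18920 + \left(2 - 22 \cdot 71^{2} + \frac{1}{4} \cdot 71 \cdot 22\right)} - 33814 = \frac{38212}{18920 + \left(2 - 22 \cdot 5041 + \frac{781}{2}\right)} - 33814 = \frac{38212}{18920 + \left(2 - 110902 + \frac{781}{2}\right)} - 33814 = \frac{38212}{18920 - \frac{221019}{2}} - 33814 = \frac{38212}{- \frac{183179}{2}} - 33814 = 38212 \left(- \frac{2}{183179}\right) - 33814 = - \frac{76424}{183179} - 33814 = - \frac{6194091130}{183179}$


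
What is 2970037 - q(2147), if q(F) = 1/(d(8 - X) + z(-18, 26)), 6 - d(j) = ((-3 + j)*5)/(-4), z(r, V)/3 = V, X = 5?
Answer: 249483107/84 ≈ 2.9700e+6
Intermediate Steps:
z(r, V) = 3*V
d(j) = 9/4 + 5*j/4 (d(j) = 6 - (-3 + j)*5/(-4) = 6 - (-15 + 5*j)*(-1)/4 = 6 - (15/4 - 5*j/4) = 6 + (-15/4 + 5*j/4) = 9/4 + 5*j/4)
q(F) = 1/84 (q(F) = 1/((9/4 + 5*(8 - 1*5)/4) + 3*26) = 1/((9/4 + 5*(8 - 5)/4) + 78) = 1/((9/4 + (5/4)*3) + 78) = 1/((9/4 + 15/4) + 78) = 1/(6 + 78) = 1/84)
2970037 - q(2147) = 2970037 - 1*1/84 = 2970037 - 1/84 = 249483107/84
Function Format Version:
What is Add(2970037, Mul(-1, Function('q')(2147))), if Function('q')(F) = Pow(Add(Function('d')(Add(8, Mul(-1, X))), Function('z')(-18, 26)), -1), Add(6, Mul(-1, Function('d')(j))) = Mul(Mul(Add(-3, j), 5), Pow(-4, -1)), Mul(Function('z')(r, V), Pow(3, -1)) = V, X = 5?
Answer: Rational(249483107, 84) ≈ 2.9700e+6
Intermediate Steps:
Function('z')(r, V) = Mul(3, V)
Function('d')(j) = Add(Rational(9, 4), Mul(Rational(5, 4), j)) (Function('d')(j) = Add(6, Mul(-1, Mul(Mul(Add(-3, j), 5), Pow(-4, -1)))) = Add(6, Mul(-1, Mul(Add(-15, Mul(5, j)), Rational(-1, 4)))) = Add(6, Mul(-1, Add(Rational(15, 4), Mul(Rational(-5, 4), j)))) = Add(6, Add(Rational(-15, 4), Mul(Rational(5, 4), j))) = Add(Rational(9, 4), Mul(Rational(5, 4), j)))
Function('q')(F) = Rational(1, 84) (Function('q')(F) = Pow(Add(Add(Rational(9, 4), Mul(Rational(5, 4), Add(8, Mul(-1, 5)))), Mul(3, 26)), -1) = Pow(Add(Add(Rational(9, 4), Mul(Rational(5, 4), Add(8, -5))), 78), -1) = Pow(Add(Add(Rational(9, 4), Mul(Rational(5, 4), 3)), 78), -1) = Pow(Add(Add(Rational(9, 4), Rational(15, 4)), 78), -1) = Pow(Add(6, 78), -1) = Pow(84, -1) = Rational(1, 84))
Add(2970037, Mul(-1, Function('q')(2147))) = Add(2970037, Mul(-1, Rational(1, 84))) = Add(2970037, Rational(-1, 84)) = Rational(249483107, 84)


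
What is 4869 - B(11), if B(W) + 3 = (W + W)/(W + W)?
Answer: 4871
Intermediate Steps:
B(W) = -2 (B(W) = -3 + (W + W)/(W + W) = -3 + (2*W)/((2*W)) = -3 + (2*W)*(1/(2*W)) = -3 + 1 = -2)
4869 - B(11) = 4869 - 1*(-2) = 4869 + 2 = 4871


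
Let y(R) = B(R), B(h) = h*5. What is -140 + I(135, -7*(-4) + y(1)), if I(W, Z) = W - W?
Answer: -140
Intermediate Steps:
B(h) = 5*h
y(R) = 5*R
I(W, Z) = 0
-140 + I(135, -7*(-4) + y(1)) = -140 + 0 = -140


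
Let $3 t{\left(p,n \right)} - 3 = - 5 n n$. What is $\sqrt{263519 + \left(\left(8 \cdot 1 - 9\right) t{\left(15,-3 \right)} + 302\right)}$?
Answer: $3 \sqrt{29315} \approx 513.65$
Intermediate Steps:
$t{\left(p,n \right)} = 1 - \frac{5 n^{2}}{3}$ ($t{\left(p,n \right)} = 1 + \frac{- 5 n n}{3} = 1 + \frac{\left(-5\right) n^{2}}{3} = 1 - \frac{5 n^{2}}{3}$)
$\sqrt{263519 + \left(\left(8 \cdot 1 - 9\right) t{\left(15,-3 \right)} + 302\right)} = \sqrt{263519 + \left(\left(8 \cdot 1 - 9\right) \left(1 - \frac{5 \left(-3\right)^{2}}{3}\right) + 302\right)} = \sqrt{263519 + \left(\left(8 - 9\right) \left(1 - 15\right) + 302\right)} = \sqrt{263519 + \left(- (1 - 15) + 302\right)} = \sqrt{263519 + \left(\left(-1\right) \left(-14\right) + 302\right)} = \sqrt{263519 + \left(14 + 302\right)} = \sqrt{263519 + 316} = \sqrt{263835} = 3 \sqrt{29315}$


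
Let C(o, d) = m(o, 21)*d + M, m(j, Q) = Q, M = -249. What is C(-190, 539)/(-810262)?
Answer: -5535/405131 ≈ -0.013662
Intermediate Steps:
C(o, d) = -249 + 21*d (C(o, d) = 21*d - 249 = -249 + 21*d)
C(-190, 539)/(-810262) = (-249 + 21*539)/(-810262) = (-249 + 11319)*(-1/810262) = 11070*(-1/810262) = -5535/405131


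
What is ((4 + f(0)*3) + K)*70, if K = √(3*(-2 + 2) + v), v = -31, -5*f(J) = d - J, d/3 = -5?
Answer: 910 + 70*I*√31 ≈ 910.0 + 389.74*I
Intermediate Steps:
d = -15 (d = 3*(-5) = -15)
f(J) = 3 + J/5 (f(J) = -(-15 - J)/5 = 3 + J/5)
K = I*√31 (K = √(3*(-2 + 2) - 31) = √(3*0 - 31) = √(0 - 31) = √(-31) = I*√31 ≈ 5.5678*I)
((4 + f(0)*3) + K)*70 = ((4 + (3 + (⅕)*0)*3) + I*√31)*70 = ((4 + (3 + 0)*3) + I*√31)*70 = ((4 + 3*3) + I*√31)*70 = ((4 + 9) + I*√31)*70 = (13 + I*√31)*70 = 910 + 70*I*√31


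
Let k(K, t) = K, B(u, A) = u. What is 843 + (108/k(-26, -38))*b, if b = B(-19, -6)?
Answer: 11985/13 ≈ 921.92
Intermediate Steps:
b = -19
843 + (108/k(-26, -38))*b = 843 + (108/(-26))*(-19) = 843 + (108*(-1/26))*(-19) = 843 - 54/13*(-19) = 843 + 1026/13 = 11985/13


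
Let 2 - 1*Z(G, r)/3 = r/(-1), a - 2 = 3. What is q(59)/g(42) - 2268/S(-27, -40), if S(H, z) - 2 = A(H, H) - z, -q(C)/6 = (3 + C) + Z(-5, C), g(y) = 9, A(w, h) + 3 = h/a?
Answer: -1385/6 ≈ -230.83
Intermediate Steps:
a = 5 (a = 2 + 3 = 5)
Z(G, r) = 6 + 3*r (Z(G, r) = 6 - 3*r/(-1) = 6 - 3*r*(-1) = 6 - (-3)*r = 6 + 3*r)
A(w, h) = -3 + h/5
q(C) = -54 - 24*C (q(C) = -6*((3 + C) + (6 + 3*C)) = -6*(9 + 4*C) = -54 - 24*C)
S(H, z) = -1 - z + H/5 (S(H, z) = 2 + ((-3 + H/5) - z) = 2 + (-3 - z + H/5) = -1 - z + H/5)
q(59)/g(42) - 2268/S(-27, -40) = (-54 - 24*59)/9 - 2268/(-1 - 1*(-40) + (1/5)*(-27)) = (-54 - 1416)*(1/9) - 2268/(-1 + 40 - 27/5) = -1470*1/9 - 2268/168/5 = -490/3 - 2268*5/168 = -490/3 - 135/2 = -1385/6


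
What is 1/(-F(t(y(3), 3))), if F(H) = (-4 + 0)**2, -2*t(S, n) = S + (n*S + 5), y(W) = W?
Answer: -1/16 ≈ -0.062500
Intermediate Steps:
t(S, n) = -5/2 - S/2 - S*n/2 (t(S, n) = -(S + (n*S + 5))/2 = -(S + (S*n + 5))/2 = -(S + (5 + S*n))/2 = -(5 + S + S*n)/2 = -5/2 - S/2 - S*n/2)
F(H) = 16 (F(H) = (-4)**2 = 16)
1/(-F(t(y(3), 3))) = 1/(-1*16) = 1/(-16) = -1/16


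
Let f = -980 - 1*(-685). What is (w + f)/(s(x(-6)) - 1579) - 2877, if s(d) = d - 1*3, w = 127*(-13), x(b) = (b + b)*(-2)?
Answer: -2240210/779 ≈ -2875.8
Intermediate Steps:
x(b) = -4*b (x(b) = (2*b)*(-2) = -4*b)
w = -1651
s(d) = -3 + d (s(d) = d - 3 = -3 + d)
f = -295 (f = -980 + 685 = -295)
(w + f)/(s(x(-6)) - 1579) - 2877 = (-1651 - 295)/((-3 - 4*(-6)) - 1579) - 2877 = -1946/((-3 + 24) - 1579) - 2877 = -1946/(21 - 1579) - 2877 = -1946/(-1558) - 2877 = -1946*(-1/1558) - 2877 = 973/779 - 2877 = -2240210/779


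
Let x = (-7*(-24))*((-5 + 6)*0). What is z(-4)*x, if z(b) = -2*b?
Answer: 0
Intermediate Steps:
x = 0 (x = 168*(1*0) = 168*0 = 0)
z(-4)*x = -2*(-4)*0 = 8*0 = 0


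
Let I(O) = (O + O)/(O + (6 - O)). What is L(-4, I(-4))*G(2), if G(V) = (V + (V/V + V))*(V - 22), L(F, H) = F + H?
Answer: 1600/3 ≈ 533.33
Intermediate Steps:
I(O) = O/3 (I(O) = (2*O)/6 = (2*O)*(⅙) = O/3)
G(V) = (1 + 2*V)*(-22 + V) (G(V) = (V + (1 + V))*(-22 + V) = (1 + 2*V)*(-22 + V))
L(-4, I(-4))*G(2) = (-4 + (⅓)*(-4))*(-22 - 43*2 + 2*2²) = (-4 - 4/3)*(-22 - 86 + 2*4) = -16*(-22 - 86 + 8)/3 = -16/3*(-100) = 1600/3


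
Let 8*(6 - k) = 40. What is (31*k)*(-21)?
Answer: -651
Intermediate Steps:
k = 1 (k = 6 - ⅛*40 = 6 - 5 = 1)
(31*k)*(-21) = (31*1)*(-21) = 31*(-21) = -651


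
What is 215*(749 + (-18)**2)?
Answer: 230695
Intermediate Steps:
215*(749 + (-18)**2) = 215*(749 + 324) = 215*1073 = 230695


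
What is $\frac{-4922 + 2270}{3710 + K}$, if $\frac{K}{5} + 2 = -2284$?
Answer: $\frac{663}{1930} \approx 0.34352$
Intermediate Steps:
$K = -11430$ ($K = -10 + 5 \left(-2284\right) = -10 - 11420 = -11430$)
$\frac{-4922 + 2270}{3710 + K} = \frac{-4922 + 2270}{3710 - 11430} = - \frac{2652}{-7720} = \left(-2652\right) \left(- \frac{1}{7720}\right) = \frac{663}{1930}$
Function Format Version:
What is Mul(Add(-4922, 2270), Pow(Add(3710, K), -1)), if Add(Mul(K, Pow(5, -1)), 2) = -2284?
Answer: Rational(663, 1930) ≈ 0.34352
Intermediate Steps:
K = -11430 (K = Add(-10, Mul(5, -2284)) = Add(-10, -11420) = -11430)
Mul(Add(-4922, 2270), Pow(Add(3710, K), -1)) = Mul(Add(-4922, 2270), Pow(Add(3710, -11430), -1)) = Mul(-2652, Pow(-7720, -1)) = Mul(-2652, Rational(-1, 7720)) = Rational(663, 1930)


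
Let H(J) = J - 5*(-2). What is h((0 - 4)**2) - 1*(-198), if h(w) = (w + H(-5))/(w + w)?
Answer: 6357/32 ≈ 198.66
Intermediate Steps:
H(J) = 10 + J (H(J) = J + 10 = 10 + J)
h(w) = (5 + w)/(2*w) (h(w) = (w + (10 - 5))/(w + w) = (w + 5)/((2*w)) = (5 + w)*(1/(2*w)) = (5 + w)/(2*w))
h((0 - 4)**2) - 1*(-198) = (5 + (0 - 4)**2)/(2*((0 - 4)**2)) - 1*(-198) = (5 + (-4)**2)/(2*((-4)**2)) + 198 = (1/2)*(5 + 16)/16 + 198 = (1/2)*(1/16)*21 + 198 = 21/32 + 198 = 6357/32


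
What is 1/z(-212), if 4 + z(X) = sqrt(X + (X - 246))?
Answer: -2/343 - I*sqrt(670)/686 ≈ -0.0058309 - 0.037732*I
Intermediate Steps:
z(X) = -4 + sqrt(-246 + 2*X) (z(X) = -4 + sqrt(X + (X - 246)) = -4 + sqrt(X + (-246 + X)) = -4 + sqrt(-246 + 2*X))
1/z(-212) = 1/(-4 + sqrt(-246 + 2*(-212))) = 1/(-4 + sqrt(-246 - 424)) = 1/(-4 + sqrt(-670)) = 1/(-4 + I*sqrt(670))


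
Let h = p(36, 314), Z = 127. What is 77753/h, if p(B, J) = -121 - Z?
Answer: -77753/248 ≈ -313.52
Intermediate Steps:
p(B, J) = -248 (p(B, J) = -121 - 1*127 = -121 - 127 = -248)
h = -248
77753/h = 77753/(-248) = 77753*(-1/248) = -77753/248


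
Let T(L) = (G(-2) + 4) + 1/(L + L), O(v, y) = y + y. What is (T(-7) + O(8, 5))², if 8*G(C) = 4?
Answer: 10201/49 ≈ 208.18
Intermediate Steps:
O(v, y) = 2*y
G(C) = ½ (G(C) = (⅛)*4 = ½)
T(L) = 9/2 + 1/(2*L) (T(L) = (½ + 4) + 1/(L + L) = 9/2 + 1/(2*L))
(T(-7) + O(8, 5))² = ((½)*(1 + 9*(-7))/(-7) + 2*5)² = ((½)*(-⅐)*(1 - 63) + 10)² = ((½)*(-⅐)*(-62) + 10)² = (31/7 + 10)² = (101/7)² = 10201/49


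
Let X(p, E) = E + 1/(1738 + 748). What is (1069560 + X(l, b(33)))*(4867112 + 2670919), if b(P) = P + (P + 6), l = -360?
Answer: 20044417075573743/2486 ≈ 8.0629e+12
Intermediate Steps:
b(P) = 6 + 2*P (b(P) = P + (6 + P) = 6 + 2*P)
X(p, E) = 1/2486 + E (X(p, E) = E + 1/2486 = 1/2486 + E)
(1069560 + X(l, b(33)))*(4867112 + 2670919) = (1069560 + (1/2486 + (6 + 2*33)))*(4867112 + 2670919) = (1069560 + (1/2486 + (6 + 66)))*7538031 = (1069560 + (1/2486 + 72))*7538031 = (1069560 + 178993/2486)*7538031 = (2659105153/2486)*7538031 = 20044417075573743/2486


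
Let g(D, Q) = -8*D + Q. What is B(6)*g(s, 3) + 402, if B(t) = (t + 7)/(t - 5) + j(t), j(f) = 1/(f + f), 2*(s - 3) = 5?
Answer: -1613/12 ≈ -134.42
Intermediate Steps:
s = 11/2 (s = 3 + (½)*5 = 3 + 5/2 = 11/2 ≈ 5.5000)
j(f) = 1/(2*f)
g(D, Q) = Q - 8*D
B(t) = 1/(2*t) + (7 + t)/(-5 + t) (B(t) = (t + 7)/(t - 5) + 1/(2*t) = (7 + t)/(-5 + t) + 1/(2*t) = 1/(2*t) + (7 + t)/(-5 + t))
B(6)*g(s, 3) + 402 = ((½)*(-5 + 6*(15 + 2*6))/(6*(-5 + 6)))*(3 - 8*11/2) + 402 = ((½)*(⅙)*(-5 + 6*(15 + 12))/1)*(3 - 44) + 402 = ((½)*(⅙)*1*(-5 + 6*27))*(-41) + 402 = ((½)*(⅙)*1*(-5 + 162))*(-41) + 402 = ((½)*(⅙)*1*157)*(-41) + 402 = (157/12)*(-41) + 402 = -6437/12 + 402 = -1613/12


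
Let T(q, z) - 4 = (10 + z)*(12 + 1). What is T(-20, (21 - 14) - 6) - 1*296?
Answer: -149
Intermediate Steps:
T(q, z) = 134 + 13*z (T(q, z) = 4 + (10 + z)*(12 + 1) = 4 + (10 + z)*13 = 4 + (130 + 13*z) = 134 + 13*z)
T(-20, (21 - 14) - 6) - 1*296 = (134 + 13*((21 - 14) - 6)) - 1*296 = (134 + 13*(7 - 6)) - 296 = (134 + 13*1) - 296 = (134 + 13) - 296 = 147 - 296 = -149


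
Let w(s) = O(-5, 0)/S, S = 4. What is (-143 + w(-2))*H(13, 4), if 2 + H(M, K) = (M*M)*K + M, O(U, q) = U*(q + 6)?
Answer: -206787/2 ≈ -1.0339e+5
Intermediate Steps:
O(U, q) = U*(6 + q)
H(M, K) = -2 + M + K*M² (H(M, K) = -2 + ((M*M)*K + M) = -2 + (M²*K + M) = -2 + (K*M² + M) = -2 + (M + K*M²) = -2 + M + K*M²)
w(s) = -15/2 (w(s) = -5*(6 + 0)/4 = -5*6*(¼) = -30*¼ = -15/2)
(-143 + w(-2))*H(13, 4) = (-143 - 15/2)*(-2 + 13 + 4*13²) = -301*(-2 + 13 + 4*169)/2 = -301*(-2 + 13 + 676)/2 = -301/2*687 = -206787/2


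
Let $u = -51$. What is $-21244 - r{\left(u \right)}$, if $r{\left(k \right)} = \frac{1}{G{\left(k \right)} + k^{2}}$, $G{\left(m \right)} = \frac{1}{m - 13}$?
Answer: $- \frac{3536340036}{166463} \approx -21244.0$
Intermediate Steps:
$G{\left(m \right)} = \frac{1}{-13 + m}$
$r{\left(k \right)} = \frac{1}{k^{2} + \frac{1}{-13 + k}}$ ($r{\left(k \right)} = \frac{1}{\frac{1}{-13 + k} + k^{2}} = \frac{1}{k^{2} + \frac{1}{-13 + k}}$)
$-21244 - r{\left(u \right)} = -21244 - \frac{-13 - 51}{1 + \left(-51\right)^{2} \left(-13 - 51\right)} = -21244 - \frac{1}{1 + 2601 \left(-64\right)} \left(-64\right) = -21244 - \frac{1}{1 - 166464} \left(-64\right) = -21244 - \frac{1}{-166463} \left(-64\right) = -21244 - \left(- \frac{1}{166463}\right) \left(-64\right) = -21244 - \frac{64}{166463} = - \frac{3536340036}{166463}$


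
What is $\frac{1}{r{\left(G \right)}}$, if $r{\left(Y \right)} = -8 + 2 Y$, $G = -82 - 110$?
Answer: $- \frac{1}{392} \approx -0.002551$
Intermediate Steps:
$G = -192$
$\frac{1}{r{\left(G \right)}} = \frac{1}{-8 + 2 \left(-192\right)} = \frac{1}{-8 - 384} = \frac{1}{-392} = - \frac{1}{392}$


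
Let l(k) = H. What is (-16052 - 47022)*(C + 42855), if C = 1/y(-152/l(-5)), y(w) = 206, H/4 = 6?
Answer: -278412767347/103 ≈ -2.7030e+9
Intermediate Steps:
H = 24 (H = 4*6 = 24)
l(k) = 24
C = 1/206 ≈ 0.0048544
(-16052 - 47022)*(C + 42855) = (-16052 - 47022)*(1/206 + 42855) = -63074*8828131/206 = -278412767347/103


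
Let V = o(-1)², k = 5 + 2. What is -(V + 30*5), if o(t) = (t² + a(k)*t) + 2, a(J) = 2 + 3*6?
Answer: -439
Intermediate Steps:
k = 7
a(J) = 20 (a(J) = 2 + 18 = 20)
o(t) = 2 + t² + 20*t (o(t) = (t² + 20*t) + 2 = 2 + t² + 20*t)
V = 289 (V = (2 + (-1)² + 20*(-1))² = (2 + 1 - 20)² = (-17)² = 289)
-(V + 30*5) = -(289 + 30*5) = -(289 + 150) = -1*439 = -439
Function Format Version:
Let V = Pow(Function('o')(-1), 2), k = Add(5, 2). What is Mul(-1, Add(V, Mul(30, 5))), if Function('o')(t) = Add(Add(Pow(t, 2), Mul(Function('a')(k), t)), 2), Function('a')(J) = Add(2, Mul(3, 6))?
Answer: -439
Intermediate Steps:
k = 7
Function('a')(J) = 20 (Function('a')(J) = Add(2, 18) = 20)
Function('o')(t) = Add(2, Pow(t, 2), Mul(20, t)) (Function('o')(t) = Add(Add(Pow(t, 2), Mul(20, t)), 2) = Add(2, Pow(t, 2), Mul(20, t)))
V = 289 (V = Pow(Add(2, Pow(-1, 2), Mul(20, -1)), 2) = Pow(Add(2, 1, -20), 2) = Pow(-17, 2) = 289)
Mul(-1, Add(V, Mul(30, 5))) = Mul(-1, Add(289, Mul(30, 5))) = Mul(-1, Add(289, 150)) = Mul(-1, 439) = -439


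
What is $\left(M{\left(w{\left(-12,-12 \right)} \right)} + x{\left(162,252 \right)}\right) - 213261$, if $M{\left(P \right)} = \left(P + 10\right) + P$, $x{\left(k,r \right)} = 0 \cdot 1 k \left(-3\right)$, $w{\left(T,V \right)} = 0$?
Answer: $-213251$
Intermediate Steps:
$x{\left(k,r \right)} = 0$ ($x{\left(k,r \right)} = 0 k \left(-3\right) = 0 \left(-3\right) = 0$)
$M{\left(P \right)} = 10 + 2 P$ ($M{\left(P \right)} = \left(10 + P\right) + P = 10 + 2 P$)
$\left(M{\left(w{\left(-12,-12 \right)} \right)} + x{\left(162,252 \right)}\right) - 213261 = \left(\left(10 + 2 \cdot 0\right) + 0\right) - 213261 = \left(\left(10 + 0\right) + 0\right) - 213261 = \left(10 + 0\right) - 213261 = 10 - 213261 = -213251$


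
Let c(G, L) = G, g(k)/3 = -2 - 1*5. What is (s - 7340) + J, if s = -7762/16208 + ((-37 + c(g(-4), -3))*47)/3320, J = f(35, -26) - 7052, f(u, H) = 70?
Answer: -48171549573/3363160 ≈ -14323.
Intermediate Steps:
g(k) = -21 (g(k) = 3*(-2 - 1*5) = 3*(-2 - 5) = 3*(-7) = -21)
J = -6982 (J = 70 - 7052 = -6982)
s = -4372053/3363160 (s = -7762/16208 + ((-37 - 21)*47)/3320 = -7762*1/16208 - 58*47*(1/3320) = -3881/8104 - 2726*1/3320 = -3881/8104 - 1363/1660 = -4372053/3363160 ≈ -1.3000)
(s - 7340) + J = (-4372053/3363160 - 7340) - 6982 = -24689966453/3363160 - 6982 = -48171549573/3363160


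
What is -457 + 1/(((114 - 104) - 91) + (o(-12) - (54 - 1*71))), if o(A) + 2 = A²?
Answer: -35645/78 ≈ -456.99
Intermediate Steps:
o(A) = -2 + A²
-457 + 1/(((114 - 104) - 91) + (o(-12) - (54 - 1*71))) = -457 + 1/(((114 - 104) - 91) + ((-2 + (-12)²) - (54 - 1*71))) = -457 + 1/((10 - 91) + ((-2 + 144) - (54 - 71))) = -457 + 1/(-81 + (142 - 1*(-17))) = -457 + 1/(-81 + (142 + 17)) = -457 + 1/(-81 + 159) = -457 + 1/78 = -35645/78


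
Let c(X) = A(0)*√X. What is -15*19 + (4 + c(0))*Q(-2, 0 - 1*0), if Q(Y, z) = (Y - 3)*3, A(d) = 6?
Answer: -345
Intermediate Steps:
c(X) = 6*√X
Q(Y, z) = -9 + 3*Y (Q(Y, z) = (-3 + Y)*3 = -9 + 3*Y)
-15*19 + (4 + c(0))*Q(-2, 0 - 1*0) = -15*19 + (4 + 6*√0)*(-9 + 3*(-2)) = -285 + (4 + 6*0)*(-9 - 6) = -285 + (4 + 0)*(-15) = -285 + 4*(-15) = -285 - 60 = -345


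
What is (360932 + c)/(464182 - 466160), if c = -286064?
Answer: -37434/989 ≈ -37.850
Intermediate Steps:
(360932 + c)/(464182 - 466160) = (360932 - 286064)/(464182 - 466160) = 74868/(-1978) = 74868*(-1/1978) = -37434/989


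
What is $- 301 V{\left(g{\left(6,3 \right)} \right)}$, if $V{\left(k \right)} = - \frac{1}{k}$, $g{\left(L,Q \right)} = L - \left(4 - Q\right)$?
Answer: $\frac{301}{5} \approx 60.2$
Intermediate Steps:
$g{\left(L,Q \right)} = -4 + L + Q$ ($g{\left(L,Q \right)} = L + \left(-4 + Q\right) = -4 + L + Q$)
$- 301 V{\left(g{\left(6,3 \right)} \right)} = - 301 \left(- \frac{1}{-4 + 6 + 3}\right) = - 301 \left(- \frac{1}{5}\right) = - 301 \left(\left(-1\right) \frac{1}{5}\right) = \left(-301\right) \left(- \frac{1}{5}\right) = \frac{301}{5}$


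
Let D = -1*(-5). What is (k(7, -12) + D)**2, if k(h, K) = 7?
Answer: 144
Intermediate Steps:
D = 5
(k(7, -12) + D)**2 = (7 + 5)**2 = 12**2 = 144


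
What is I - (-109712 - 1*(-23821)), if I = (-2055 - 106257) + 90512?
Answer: 68091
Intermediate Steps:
I = -17800 (I = -108312 + 90512 = -17800)
I - (-109712 - 1*(-23821)) = -17800 - (-109712 - 1*(-23821)) = -17800 - (-109712 + 23821) = -17800 - 1*(-85891) = -17800 + 85891 = 68091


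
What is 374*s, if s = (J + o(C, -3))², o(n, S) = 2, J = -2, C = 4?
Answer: 0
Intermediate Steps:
s = 0 (s = (-2 + 2)² = 0² = 0)
374*s = 374*0 = 0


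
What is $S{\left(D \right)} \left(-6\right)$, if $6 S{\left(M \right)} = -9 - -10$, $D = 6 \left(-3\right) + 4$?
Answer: $-1$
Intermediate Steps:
$D = -14$ ($D = -18 + 4 = -14$)
$S{\left(M \right)} = \frac{1}{6}$ ($S{\left(M \right)} = \frac{-9 - -10}{6} = \frac{-9 + 10}{6} = \frac{1}{6} \cdot 1 = \frac{1}{6}$)
$S{\left(D \right)} \left(-6\right) = \frac{1}{6} \left(-6\right) = -1$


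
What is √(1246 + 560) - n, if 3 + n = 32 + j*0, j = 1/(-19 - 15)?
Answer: -29 + √1806 ≈ 13.497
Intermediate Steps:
j = -1/34 (j = 1/(-34) = -1/34 ≈ -0.029412)
n = 29 (n = -3 + (32 - 1/34*0) = -3 + (32 + 0) = -3 + 32 = 29)
√(1246 + 560) - n = √(1246 + 560) - 1*29 = √1806 - 29 = -29 + √1806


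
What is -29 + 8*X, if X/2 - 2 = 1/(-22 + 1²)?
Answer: 47/21 ≈ 2.2381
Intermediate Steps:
X = 82/21 (X = 4 + 2/(-22 + 1²) = 4 + 2/(-22 + 1) = 4 + 2/(-21) = 4 + 2*(-1/21) = 4 - 2/21 = 82/21 ≈ 3.9048)
-29 + 8*X = -29 + 8*(82/21) = -29 + 656/21 = 47/21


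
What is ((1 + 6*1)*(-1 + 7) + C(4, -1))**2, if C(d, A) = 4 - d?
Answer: 1764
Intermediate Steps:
((1 + 6*1)*(-1 + 7) + C(4, -1))**2 = ((1 + 6*1)*(-1 + 7) + (4 - 1*4))**2 = ((1 + 6)*6 + (4 - 4))**2 = (7*6 + 0)**2 = (42 + 0)**2 = 42**2 = 1764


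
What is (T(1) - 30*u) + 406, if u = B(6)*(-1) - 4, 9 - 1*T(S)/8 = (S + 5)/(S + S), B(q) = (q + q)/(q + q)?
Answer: 604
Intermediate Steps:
B(q) = 1 (B(q) = (2*q)/((2*q)) = (2*q)*(1/(2*q)) = 1)
T(S) = 72 - 4*(5 + S)/S (T(S) = 72 - 8*(S + 5)/(S + S) = 72 - 8*(5 + S)/(2*S) = 72 - 8*(5 + S)*1/(2*S) = 72 - 4*(5 + S)/S)
u = -5 (u = 1*(-1) - 4 = -1 - 4 = -5)
(T(1) - 30*u) + 406 = ((68 - 20/1) - 30*(-5)) + 406 = ((68 - 20*1) + 150) + 406 = ((68 - 20) + 150) + 406 = (48 + 150) + 406 = 198 + 406 = 604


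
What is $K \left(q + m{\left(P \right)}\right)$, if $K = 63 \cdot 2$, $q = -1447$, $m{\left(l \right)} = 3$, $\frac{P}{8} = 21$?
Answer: $-181944$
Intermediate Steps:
$P = 168$ ($P = 8 \cdot 21 = 168$)
$K = 126$
$K \left(q + m{\left(P \right)}\right) = 126 \left(-1447 + 3\right) = 126 \left(-1444\right) = -181944$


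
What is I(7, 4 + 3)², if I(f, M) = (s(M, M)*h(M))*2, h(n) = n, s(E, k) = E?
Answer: 9604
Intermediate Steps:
I(f, M) = 2*M² (I(f, M) = (M*M)*2 = M²*2 = 2*M²)
I(7, 4 + 3)² = (2*(4 + 3)²)² = (2*7²)² = (2*49)² = 98² = 9604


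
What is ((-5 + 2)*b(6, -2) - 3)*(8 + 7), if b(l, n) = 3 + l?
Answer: -450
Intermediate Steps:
((-5 + 2)*b(6, -2) - 3)*(8 + 7) = ((-5 + 2)*(3 + 6) - 3)*(8 + 7) = (-3*9 - 3)*15 = (-27 - 3)*15 = -30*15 = -450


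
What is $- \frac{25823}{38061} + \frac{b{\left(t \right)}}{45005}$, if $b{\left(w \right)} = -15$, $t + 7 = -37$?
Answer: $- \frac{232547006}{342587061} \approx -0.6788$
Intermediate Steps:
$t = -44$ ($t = -7 - 37 = -44$)
$- \frac{25823}{38061} + \frac{b{\left(t \right)}}{45005} = - \frac{25823}{38061} - \frac{15}{45005} = \left(-25823\right) \frac{1}{38061} - \frac{3}{9001} = - \frac{25823}{38061} - \frac{3}{9001} = - \frac{232547006}{342587061}$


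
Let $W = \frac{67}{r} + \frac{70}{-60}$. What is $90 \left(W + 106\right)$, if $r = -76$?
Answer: $\frac{355515}{38} \approx 9355.7$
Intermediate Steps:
$W = - \frac{467}{228}$ ($W = \frac{67}{-76} + \frac{70}{-60} = 67 \left(- \frac{1}{76}\right) + 70 \left(- \frac{1}{60}\right) = - \frac{67}{76} - \frac{7}{6} = - \frac{467}{228} \approx -2.0482$)
$90 \left(W + 106\right) = 90 \left(- \frac{467}{228} + 106\right) = 90 \cdot \frac{23701}{228} = \frac{355515}{38}$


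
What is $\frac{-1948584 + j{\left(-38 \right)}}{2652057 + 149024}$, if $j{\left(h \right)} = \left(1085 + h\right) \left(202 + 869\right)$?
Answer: $- \frac{827247}{2801081} \approx -0.29533$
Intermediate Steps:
$j{\left(h \right)} = 1162035 + 1071 h$ ($j{\left(h \right)} = \left(1085 + h\right) 1071 = 1162035 + 1071 h$)
$\frac{-1948584 + j{\left(-38 \right)}}{2652057 + 149024} = \frac{-1948584 + \left(1162035 + 1071 \left(-38\right)\right)}{2652057 + 149024} = \frac{-1948584 + \left(1162035 - 40698\right)}{2801081} = \left(-1948584 + 1121337\right) \frac{1}{2801081} = \left(-827247\right) \frac{1}{2801081} = - \frac{827247}{2801081}$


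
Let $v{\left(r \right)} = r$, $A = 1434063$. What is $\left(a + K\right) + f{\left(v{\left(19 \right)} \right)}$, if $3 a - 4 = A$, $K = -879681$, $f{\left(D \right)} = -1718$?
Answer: $- \frac{1210130}{3} \approx -4.0338 \cdot 10^{5}$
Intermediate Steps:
$a = \frac{1434067}{3}$ ($a = \frac{4}{3} + \frac{1}{3} \cdot 1434063 = \frac{4}{3} + 478021 = \frac{1434067}{3} \approx 4.7802 \cdot 10^{5}$)
$\left(a + K\right) + f{\left(v{\left(19 \right)} \right)} = \left(\frac{1434067}{3} - 879681\right) - 1718 = - \frac{1204976}{3} - 1718 = - \frac{1210130}{3}$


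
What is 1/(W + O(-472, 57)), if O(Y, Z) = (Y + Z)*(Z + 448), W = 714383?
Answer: 1/504808 ≈ 1.9810e-6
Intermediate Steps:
O(Y, Z) = (448 + Z)*(Y + Z) (O(Y, Z) = (Y + Z)*(448 + Z) = (448 + Z)*(Y + Z))
1/(W + O(-472, 57)) = 1/(714383 + (57**2 + 448*(-472) + 448*57 - 472*57)) = 1/(714383 + (3249 - 211456 + 25536 - 26904)) = 1/(714383 - 209575) = 1/504808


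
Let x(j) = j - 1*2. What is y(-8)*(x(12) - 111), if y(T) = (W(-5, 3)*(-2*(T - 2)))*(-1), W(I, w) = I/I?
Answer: 2020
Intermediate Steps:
x(j) = -2 + j (x(j) = j - 2 = -2 + j)
W(I, w) = 1
y(T) = -4 + 2*T (y(T) = (1*(-2*(T - 2)))*(-1) = (1*(-2*(-2 + T)))*(-1) = (1*(4 - 2*T))*(-1) = (4 - 2*T)*(-1) = -4 + 2*T)
y(-8)*(x(12) - 111) = (-4 + 2*(-8))*((-2 + 12) - 111) = (-4 - 16)*(10 - 111) = -20*(-101) = 2020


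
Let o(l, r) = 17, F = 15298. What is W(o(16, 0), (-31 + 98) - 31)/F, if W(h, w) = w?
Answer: 18/7649 ≈ 0.0023532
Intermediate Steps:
W(o(16, 0), (-31 + 98) - 31)/F = ((-31 + 98) - 31)/15298 = (67 - 31)*(1/15298) = 36*(1/15298) = 18/7649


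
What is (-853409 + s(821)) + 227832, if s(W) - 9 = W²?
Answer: 48473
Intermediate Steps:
s(W) = 9 + W²
(-853409 + s(821)) + 227832 = (-853409 + (9 + 821²)) + 227832 = (-853409 + (9 + 674041)) + 227832 = (-853409 + 674050) + 227832 = -179359 + 227832 = 48473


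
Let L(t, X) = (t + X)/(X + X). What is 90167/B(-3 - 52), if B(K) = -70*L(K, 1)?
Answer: 12881/270 ≈ 47.707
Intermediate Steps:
L(t, X) = (X + t)/(2*X) (L(t, X) = (X + t)/((2*X)) = (X + t)*(1/(2*X)) = (X + t)/(2*X))
B(K) = -35 - 35*K (B(K) = -35*(1 + K)/1 = -35*(1 + K) = -70*(1/2 + K/2) = -35 - 35*K)
90167/B(-3 - 52) = 90167/(-35 - 35*(-3 - 52)) = 90167/(-35 - 35*(-55)) = 90167/(-35 + 1925) = 90167/1890 = 90167*(1/1890) = 12881/270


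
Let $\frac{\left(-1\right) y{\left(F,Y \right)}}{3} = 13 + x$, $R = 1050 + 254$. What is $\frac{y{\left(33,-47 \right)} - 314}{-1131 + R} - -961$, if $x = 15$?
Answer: $\frac{165855}{173} \approx 958.7$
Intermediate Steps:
$R = 1304$
$y{\left(F,Y \right)} = -84$ ($y{\left(F,Y \right)} = - 3 \left(13 + 15\right) = \left(-3\right) 28 = -84$)
$\frac{y{\left(33,-47 \right)} - 314}{-1131 + R} - -961 = \frac{-84 - 314}{-1131 + 1304} - -961 = - \frac{398}{173} + 961 = \frac{165855}{173}$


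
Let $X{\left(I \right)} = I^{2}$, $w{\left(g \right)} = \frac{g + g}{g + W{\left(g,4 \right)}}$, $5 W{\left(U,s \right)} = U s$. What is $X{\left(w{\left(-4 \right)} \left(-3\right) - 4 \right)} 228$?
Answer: $\frac{36784}{3} \approx 12261.0$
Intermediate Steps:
$W{\left(U,s \right)} = \frac{U s}{5}$
$w{\left(g \right)} = \frac{10}{9}$ ($w{\left(g \right)} = \frac{g + g}{g + \frac{1}{5} g 4} = \frac{2 g}{g + \frac{4 g}{5}} = \frac{2 g}{\frac{9}{5} g} = 2 g \frac{5}{9 g} = \frac{10}{9}$)
$X{\left(w{\left(-4 \right)} \left(-3\right) - 4 \right)} 228 = \left(\frac{10}{9} \left(-3\right) - 4\right)^{2} \cdot 228 = \left(- \frac{10}{3} - 4\right)^{2} \cdot 228 = \left(- \frac{22}{3}\right)^{2} \cdot 228 = \frac{484}{9} \cdot 228 = \frac{36784}{3}$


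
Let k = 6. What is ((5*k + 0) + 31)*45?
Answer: 2745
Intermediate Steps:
((5*k + 0) + 31)*45 = ((5*6 + 0) + 31)*45 = ((30 + 0) + 31)*45 = (30 + 31)*45 = 61*45 = 2745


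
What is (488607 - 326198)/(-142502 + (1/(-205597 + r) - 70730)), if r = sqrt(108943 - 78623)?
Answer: -292769413971539377041/384386380566368132269 + 649636*sqrt(1895)/1921931902831840661345 ≈ -0.76165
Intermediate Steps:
r = 4*sqrt(1895) (r = sqrt(30320) = 4*sqrt(1895) ≈ 174.13)
(488607 - 326198)/(-142502 + (1/(-205597 + r) - 70730)) = (488607 - 326198)/(-142502 + (1/(-205597 + 4*sqrt(1895)) - 70730)) = 162409/(-142502 + (-70730 + 1/(-205597 + 4*sqrt(1895)))) = 162409/(-213232 + 1/(-205597 + 4*sqrt(1895)))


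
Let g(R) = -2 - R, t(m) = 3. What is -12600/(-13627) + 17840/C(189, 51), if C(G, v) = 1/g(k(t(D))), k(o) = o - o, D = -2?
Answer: -486198760/13627 ≈ -35679.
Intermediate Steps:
k(o) = 0
C(G, v) = -½ (C(G, v) = 1/(-2 - 1*0) = 1/(-2 + 0) = 1/(-2) = -½)
-12600/(-13627) + 17840/C(189, 51) = -12600/(-13627) + 17840/(-½) = -12600*(-1/13627) + 17840*(-2) = 12600/13627 - 35680 = -486198760/13627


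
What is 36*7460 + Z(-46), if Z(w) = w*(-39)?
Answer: 270354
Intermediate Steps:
Z(w) = -39*w
36*7460 + Z(-46) = 36*7460 - 39*(-46) = 268560 + 1794 = 270354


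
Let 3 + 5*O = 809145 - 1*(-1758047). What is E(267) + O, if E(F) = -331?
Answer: 2565534/5 ≈ 5.1311e+5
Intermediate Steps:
O = 2567189/5 (O = -⅗ + (809145 - 1*(-1758047))/5 = -⅗ + (809145 + 1758047)/5 = -⅗ + (⅕)*2567192 = -⅗ + 2567192/5 = 2567189/5 ≈ 5.1344e+5)
E(267) + O = -331 + 2567189/5 = 2565534/5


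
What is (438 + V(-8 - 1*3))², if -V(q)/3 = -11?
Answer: 221841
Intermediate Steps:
V(q) = 33 (V(q) = -3*(-11) = 33)
(438 + V(-8 - 1*3))² = (438 + 33)² = 471² = 221841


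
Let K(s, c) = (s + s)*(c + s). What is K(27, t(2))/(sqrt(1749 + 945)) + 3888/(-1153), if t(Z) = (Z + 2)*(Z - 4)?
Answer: -3888/1153 + 171*sqrt(2694)/449 ≈ 16.395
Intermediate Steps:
t(Z) = (-4 + Z)*(2 + Z) (t(Z) = (2 + Z)*(-4 + Z) = (-4 + Z)*(2 + Z))
K(s, c) = 2*s*(c + s) (K(s, c) = (2*s)*(c + s) = 2*s*(c + s))
K(27, t(2))/(sqrt(1749 + 945)) + 3888/(-1153) = (2*27*((-8 + 2**2 - 2*2) + 27))/(sqrt(1749 + 945)) + 3888/(-1153) = (2*27*((-8 + 4 - 4) + 27))/(sqrt(2694)) + 3888*(-1/1153) = (2*27*(-8 + 27))*(sqrt(2694)/2694) - 3888/1153 = (2*27*19)*(sqrt(2694)/2694) - 3888/1153 = 1026*(sqrt(2694)/2694) - 3888/1153 = 171*sqrt(2694)/449 - 3888/1153 = -3888/1153 + 171*sqrt(2694)/449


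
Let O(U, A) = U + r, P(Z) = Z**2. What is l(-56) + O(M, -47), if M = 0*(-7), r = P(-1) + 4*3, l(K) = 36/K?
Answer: 173/14 ≈ 12.357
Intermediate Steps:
r = 13 (r = (-1)**2 + 4*3 = 1 + 12 = 13)
M = 0
O(U, A) = 13 + U (O(U, A) = U + 13 = 13 + U)
l(-56) + O(M, -47) = 36/(-56) + (13 + 0) = 36*(-1/56) + 13 = -9/14 + 13 = 173/14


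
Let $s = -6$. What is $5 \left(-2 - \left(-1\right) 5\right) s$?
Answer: $-90$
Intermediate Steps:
$5 \left(-2 - \left(-1\right) 5\right) s = 5 \left(-2 - \left(-1\right) 5\right) \left(-6\right) = 5 \left(-2 - -5\right) \left(-6\right) = 5 \left(-2 + 5\right) \left(-6\right) = 5 \cdot 3 \left(-6\right) = 15 \left(-6\right) = -90$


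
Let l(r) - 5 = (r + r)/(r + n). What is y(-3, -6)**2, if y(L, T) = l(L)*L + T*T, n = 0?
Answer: 225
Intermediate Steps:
l(r) = 7 (l(r) = 5 + (r + r)/(r + 0) = 5 + (2*r)/r = 5 + 2 = 7)
y(L, T) = T**2 + 7*L (y(L, T) = 7*L + T*T = 7*L + T**2 = T**2 + 7*L)
y(-3, -6)**2 = ((-6)**2 + 7*(-3))**2 = (36 - 21)**2 = 15**2 = 225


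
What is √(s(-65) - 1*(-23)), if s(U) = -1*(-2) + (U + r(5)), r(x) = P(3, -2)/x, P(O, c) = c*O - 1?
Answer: 3*I*√115/5 ≈ 6.4343*I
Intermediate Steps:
P(O, c) = -1 + O*c (P(O, c) = O*c - 1 = -1 + O*c)
r(x) = -7/x (r(x) = (-1 + 3*(-2))/x = (-1 - 6)/x = -7/x)
s(U) = ⅗ + U (s(U) = -1*(-2) + (U - 7/5) = 2 + (U - 7*⅕) = 2 + (U - 7/5) = 2 + (-7/5 + U) = ⅗ + U)
√(s(-65) - 1*(-23)) = √((⅗ - 65) - 1*(-23)) = √(-322/5 + 23) = √(-207/5) = 3*I*√115/5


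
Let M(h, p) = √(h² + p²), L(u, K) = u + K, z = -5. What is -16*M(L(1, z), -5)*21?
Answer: -336*√41 ≈ -2151.4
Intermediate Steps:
L(u, K) = K + u
-16*M(L(1, z), -5)*21 = -16*√((-5 + 1)² + (-5)²)*21 = -16*√((-4)² + 25)*21 = -16*√(16 + 25)*21 = -16*√41*21 = -336*√41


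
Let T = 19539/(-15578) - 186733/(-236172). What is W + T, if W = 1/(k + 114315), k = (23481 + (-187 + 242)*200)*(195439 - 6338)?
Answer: -1390202856682470131/2998688898490925592 ≈ -0.46360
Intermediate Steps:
k = 6520391581 (k = (23481 + 55*200)*189101 = (23481 + 11000)*189101 = 34481*189101 = 6520391581)
T = -852819017/1839543708 (T = 19539*(-1/15578) - 186733*(-1/236172) = -19539/15578 + 186733/236172 = -852819017/1839543708 ≈ -0.46360)
W = 1/6520505896 (W = 1/(6520391581 + 114315) = 1/6520505896 ≈ 1.5336e-10)
W + T = 1/6520505896 - 852819017/1839543708 = -1390202856682470131/2998688898490925592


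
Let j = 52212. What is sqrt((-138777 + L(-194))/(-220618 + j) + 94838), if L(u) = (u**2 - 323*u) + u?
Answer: sqrt(2689667278089806)/168406 ≈ 307.96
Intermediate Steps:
L(u) = u**2 - 322*u
sqrt((-138777 + L(-194))/(-220618 + j) + 94838) = sqrt((-138777 - 194*(-322 - 194))/(-220618 + 52212) + 94838) = sqrt((-138777 - 194*(-516))/(-168406) + 94838) = sqrt((-138777 + 100104)*(-1/168406) + 94838) = sqrt(-38673*(-1/168406) + 94838) = sqrt(38673/168406 + 94838) = sqrt(15971326901/168406) = sqrt(2689667278089806)/168406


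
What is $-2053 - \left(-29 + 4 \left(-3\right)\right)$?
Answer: $-2012$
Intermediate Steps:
$-2053 - \left(-29 + 4 \left(-3\right)\right) = -2053 - \left(-29 - 12\right) = -2053 - -41 = -2053 + 41 = -2012$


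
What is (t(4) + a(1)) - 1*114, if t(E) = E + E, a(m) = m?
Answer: -105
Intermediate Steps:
t(E) = 2*E
(t(4) + a(1)) - 1*114 = (2*4 + 1) - 1*114 = (8 + 1) - 114 = 9 - 114 = -105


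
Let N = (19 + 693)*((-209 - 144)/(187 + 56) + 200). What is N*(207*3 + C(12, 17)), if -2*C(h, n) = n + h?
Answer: 20834405516/243 ≈ 8.5738e+7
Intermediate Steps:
C(h, n) = -h/2 - n/2 (C(h, n) = -(n + h)/2 = -(h + n)/2 = -h/2 - n/2)
N = 34351864/243 (N = 712*(-353/243 + 200) = 712*(48247/243) = 34351864/243 ≈ 1.4137e+5)
N*(207*3 + C(12, 17)) = 34351864*(207*3 + (-½*12 - ½*17))/243 = 34351864*(621 + (-6 - 17/2))/243 = 34351864*(621 - 29/2)/243 = (34351864/243)*(1213/2) = 20834405516/243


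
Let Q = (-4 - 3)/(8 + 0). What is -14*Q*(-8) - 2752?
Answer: -2850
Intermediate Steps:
Q = -7/8 ≈ -0.87500
-14*Q*(-8) - 2752 = -14*(-7/8)*(-8) - 2752 = (49/4)*(-8) - 2752 = -98 - 2752 = -2850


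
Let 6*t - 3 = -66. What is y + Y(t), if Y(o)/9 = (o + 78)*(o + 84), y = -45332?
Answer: -2723/4 ≈ -680.75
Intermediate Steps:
t = -21/2 (t = 1/2 + (1/6)*(-66) = 1/2 - 11 = -21/2 ≈ -10.500)
Y(o) = 9*(78 + o)*(84 + o) (Y(o) = 9*((o + 78)*(o + 84)) = 9*((78 + o)*(84 + o)) = 9*(78 + o)*(84 + o))
y + Y(t) = -45332 + (58968 + 9*(-21/2)**2 + 1458*(-21/2)) = -45332 + (58968 + 9*(441/4) - 15309) = -45332 + (58968 + 3969/4 - 15309) = -45332 + 178605/4 = -2723/4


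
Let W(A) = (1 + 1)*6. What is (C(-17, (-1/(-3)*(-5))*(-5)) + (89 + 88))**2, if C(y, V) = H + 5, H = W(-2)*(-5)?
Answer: 14884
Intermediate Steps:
W(A) = 12 (W(A) = 2*6 = 12)
H = -60 (H = 12*(-5) = -60)
C(y, V) = -55 (C(y, V) = -60 + 5 = -55)
(C(-17, (-1/(-3)*(-5))*(-5)) + (89 + 88))**2 = (-55 + (89 + 88))**2 = (-55 + 177)**2 = 122**2 = 14884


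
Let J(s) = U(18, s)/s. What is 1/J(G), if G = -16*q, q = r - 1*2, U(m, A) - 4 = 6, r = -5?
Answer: 56/5 ≈ 11.200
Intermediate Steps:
U(m, A) = 10 (U(m, A) = 4 + 6 = 10)
q = -7 (q = -5 - 1*2 = -5 - 2 = -7)
G = 112 (G = -16*(-7) = 112)
J(s) = 10/s
1/J(G) = 1/(10/112) = 1/(10*(1/112)) = 1/(5/56) = 56/5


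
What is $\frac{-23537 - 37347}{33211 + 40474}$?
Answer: $- \frac{60884}{73685} \approx -0.82627$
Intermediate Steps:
$\frac{-23537 - 37347}{33211 + 40474} = - \frac{60884}{73685}$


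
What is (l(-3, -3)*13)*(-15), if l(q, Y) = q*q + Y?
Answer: -1170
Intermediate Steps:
l(q, Y) = Y + q**2 (l(q, Y) = q**2 + Y = Y + q**2)
(l(-3, -3)*13)*(-15) = ((-3 + (-3)**2)*13)*(-15) = ((-3 + 9)*13)*(-15) = (6*13)*(-15) = 78*(-15) = -1170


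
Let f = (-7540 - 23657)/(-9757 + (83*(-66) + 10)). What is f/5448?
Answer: 10399/27648600 ≈ 0.00037611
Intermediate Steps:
f = 10399/5075 (f = -31197/(-9757 + (-5478 + 10)) = -31197/(-9757 - 5468) = -31197/(-15225) = -31197*(-1/15225) = 10399/5075 ≈ 2.0491)
f/5448 = (10399/5075)/5448 = (10399/5075)*(1/5448) = 10399/27648600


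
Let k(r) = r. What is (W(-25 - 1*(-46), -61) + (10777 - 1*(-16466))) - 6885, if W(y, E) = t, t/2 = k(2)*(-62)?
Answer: 20110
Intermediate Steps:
t = -248 (t = 2*(2*(-62)) = 2*(-124) = -248)
W(y, E) = -248
(W(-25 - 1*(-46), -61) + (10777 - 1*(-16466))) - 6885 = (-248 + (10777 - 1*(-16466))) - 6885 = (-248 + (10777 + 16466)) - 6885 = (-248 + 27243) - 6885 = 26995 - 6885 = 20110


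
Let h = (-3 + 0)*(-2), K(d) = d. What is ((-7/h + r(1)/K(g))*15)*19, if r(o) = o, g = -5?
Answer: -779/2 ≈ -389.50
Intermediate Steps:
h = 6 (h = -3*(-2) = 6)
((-7/h + r(1)/K(g))*15)*19 = ((-7/6 + 1/(-5))*15)*19 = ((-7*1/6 + 1*(-1/5))*15)*19 = ((-7/6 - 1/5)*15)*19 = -41/30*15*19 = -41/2*19 = -779/2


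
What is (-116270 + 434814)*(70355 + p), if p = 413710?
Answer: 154196001360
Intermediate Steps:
(-116270 + 434814)*(70355 + p) = (-116270 + 434814)*(70355 + 413710) = 318544*484065 = 154196001360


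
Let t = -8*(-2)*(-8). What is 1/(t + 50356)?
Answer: 1/50228 ≈ 1.9909e-5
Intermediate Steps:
t = -128 (t = 16*(-8) = -128)
1/(t + 50356) = 1/(-128 + 50356) = 1/50228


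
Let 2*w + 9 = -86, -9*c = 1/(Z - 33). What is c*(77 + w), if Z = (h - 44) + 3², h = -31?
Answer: 59/1782 ≈ 0.033109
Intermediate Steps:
Z = -66 (Z = (-31 - 44) + 3² = -75 + 9 = -66)
c = 1/891 (c = -1/(9*(-66 - 33)) = -⅑/(-99) = -⅑*(-1/99) = 1/891 ≈ 0.0011223)
w = -95/2 (w = -9/2 + (½)*(-86) = -9/2 - 43 = -95/2 ≈ -47.500)
c*(77 + w) = (77 - 95/2)/891 = (1/891)*(59/2) = 59/1782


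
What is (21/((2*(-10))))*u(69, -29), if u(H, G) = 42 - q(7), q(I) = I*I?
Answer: 147/20 ≈ 7.3500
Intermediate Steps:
q(I) = I²
u(H, G) = -7 (u(H, G) = 42 - 1*7² = 42 - 1*49 = 42 - 49 = -7)
(21/((2*(-10))))*u(69, -29) = (21/((2*(-10))))*(-7) = (21/(-20))*(-7) = (21*(-1/20))*(-7) = -21/20*(-7) = 147/20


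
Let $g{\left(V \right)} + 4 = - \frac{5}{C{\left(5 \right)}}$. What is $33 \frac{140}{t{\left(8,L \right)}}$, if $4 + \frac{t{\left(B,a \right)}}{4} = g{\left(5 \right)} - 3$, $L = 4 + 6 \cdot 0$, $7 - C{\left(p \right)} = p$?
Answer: $- \frac{770}{9} \approx -85.556$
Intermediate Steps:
$C{\left(p \right)} = 7 - p$
$g{\left(V \right)} = - \frac{13}{2}$ ($g{\left(V \right)} = -4 - \frac{5}{7 - 5} = -4 - \frac{5}{2} = - \frac{13}{2}$)
$L = 4$ ($L = 4 + 0 = 4$)
$t{\left(B,a \right)} = -54$ ($t{\left(B,a \right)} = -16 + 4 \left(- \frac{13}{2} - 3\right) = -16 + 4 \left(- \frac{19}{2}\right) = -16 - 38 = -54$)
$33 \frac{140}{t{\left(8,L \right)}} = 33 \frac{140}{-54} = 33 \cdot 140 \left(- \frac{1}{54}\right) = 33 \left(- \frac{70}{27}\right) = - \frac{770}{9}$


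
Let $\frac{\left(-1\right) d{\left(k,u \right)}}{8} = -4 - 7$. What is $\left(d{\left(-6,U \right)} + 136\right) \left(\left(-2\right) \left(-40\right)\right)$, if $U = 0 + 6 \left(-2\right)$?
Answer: $17920$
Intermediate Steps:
$U = -12$ ($U = 0 - 12 = -12$)
$d{\left(k,u \right)} = 88$ ($d{\left(k,u \right)} = - 8 \left(-4 - 7\right) = \left(-8\right) \left(-11\right) = 88$)
$\left(d{\left(-6,U \right)} + 136\right) \left(\left(-2\right) \left(-40\right)\right) = \left(88 + 136\right) \left(\left(-2\right) \left(-40\right)\right) = 224 \cdot 80 = 17920$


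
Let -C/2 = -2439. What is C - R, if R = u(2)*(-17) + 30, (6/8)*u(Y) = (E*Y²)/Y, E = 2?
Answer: 14816/3 ≈ 4938.7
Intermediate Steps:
C = 4878 (C = -2*(-2439) = 4878)
u(Y) = 8*Y/3 (u(Y) = 4*((2*Y²)/Y)/3 = 4*(2*Y)/3 = 8*Y/3)
R = -182/3 (R = ((8/3)*2)*(-17) + 30 = (16/3)*(-17) + 30 = -272/3 + 30 = -182/3 ≈ -60.667)
C - R = 4878 - 1*(-182/3) = 4878 + 182/3 = 14816/3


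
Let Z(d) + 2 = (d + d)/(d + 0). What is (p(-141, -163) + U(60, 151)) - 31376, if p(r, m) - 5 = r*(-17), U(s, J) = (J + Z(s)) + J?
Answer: -28672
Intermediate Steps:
Z(d) = 0 (Z(d) = -2 + (d + d)/(d + 0) = -2 + (2*d)/d = -2 + 2 = 0)
U(s, J) = 2*J (U(s, J) = (J + 0) + J = J + J = 2*J)
p(r, m) = 5 - 17*r (p(r, m) = 5 + r*(-17) = 5 - 17*r)
(p(-141, -163) + U(60, 151)) - 31376 = ((5 - 17*(-141)) + 2*151) - 31376 = ((5 + 2397) + 302) - 31376 = (2402 + 302) - 31376 = 2704 - 31376 = -28672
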